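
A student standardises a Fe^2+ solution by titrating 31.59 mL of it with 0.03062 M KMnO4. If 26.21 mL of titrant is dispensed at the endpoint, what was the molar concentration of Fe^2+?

0.127 M

n(KMnO4) = 0.03062 x 0.02621 = 0.0008026 mol.
From the balanced equation, 1 mol KMnO4 reacts with 5 mol Fe^2+, so n(Fe^2+) = 0.0008026 x 5/1 = 0.004013 mol.
[Fe^2+] = 0.004013 / 0.03159 L = 0.127 M.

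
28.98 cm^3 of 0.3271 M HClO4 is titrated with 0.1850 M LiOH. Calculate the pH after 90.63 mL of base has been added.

n(acid) = 0.3271 x 0.02898 = 0.009479 mol; n(LiOH) added = 0.1850 x 0.09063 = 0.01677 mol.
Base is in excess by 0.01677 - 0.009479 = 0.007287 mol in a total volume of 0.1196 L.
[OH^-] = 0.007287/0.1196 = 0.06092 M, so pOH = 1.22 and pH = 14.00 - 1.22 = 12.78.

12.78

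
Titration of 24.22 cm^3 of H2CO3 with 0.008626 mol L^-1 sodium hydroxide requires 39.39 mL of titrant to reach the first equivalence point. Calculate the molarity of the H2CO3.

0.0140 M

n(NaOH) = 0.008626 x 0.03939 = 0.0003398 mol.
At the first equivalence point, 1 mol OH^- react per mol H2CO3, so n(H2CO3) = 0.0003398 / 1 = 0.0003398 mol.
[H2CO3] = 0.0003398 / 0.02422 L = 0.0140 M.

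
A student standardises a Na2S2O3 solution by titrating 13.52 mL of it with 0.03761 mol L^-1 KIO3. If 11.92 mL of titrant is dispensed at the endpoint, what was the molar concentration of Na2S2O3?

n(KIO3) = 0.03761 x 0.01192 = 0.0004483 mol.
From the balanced equation, 1 mol KIO3 reacts with 6 mol Na2S2O3, so n(Na2S2O3) = 0.0004483 x 6/1 = 0.002690 mol.
[Na2S2O3] = 0.002690 / 0.01352 L = 0.199 M.

0.199 M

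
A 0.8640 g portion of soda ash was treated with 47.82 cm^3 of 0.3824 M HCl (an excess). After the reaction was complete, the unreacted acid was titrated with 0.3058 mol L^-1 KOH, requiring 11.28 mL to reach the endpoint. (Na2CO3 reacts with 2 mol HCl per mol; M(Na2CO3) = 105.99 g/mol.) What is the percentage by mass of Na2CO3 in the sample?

91.0%

Total n(HCl) added = 0.3824 x 0.04782 = 0.01829 mol.
n(KOH) used = 0.3058 x 0.01128 = 0.003449 mol, which equals the excess n(HCl).
So n(HCl) consumed by the sample = 0.01829 - 0.003449 = 0.01484 mol.
n(Na2CO3) = 0.01484 / 2 = 0.007418 mol.
mass Na2CO3 = 0.007418 x 105.99 = 0.7863 g, so %Na2CO3 = 0.7863/0.8640 x 100 = 91.0%.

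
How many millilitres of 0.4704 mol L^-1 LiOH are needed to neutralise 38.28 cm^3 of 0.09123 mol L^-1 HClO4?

n(HClO4) = 0.09123 mol/L x 0.03828 L = 0.003492 mol.
At equivalence n(LiOH) = n(HClO4) = 0.003492 mol.
V(LiOH) = 0.003492 / 0.4704 = 0.007424 L = 7.42 mL.

7.42 mL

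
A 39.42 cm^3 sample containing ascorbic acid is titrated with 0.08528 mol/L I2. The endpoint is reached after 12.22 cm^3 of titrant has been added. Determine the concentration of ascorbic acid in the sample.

n(I2) = 0.08528 x 0.01222 = 0.001042 mol.
From the balanced equation, 1 mol I2 reacts with 1 mol ascorbic acid, so n(ascorbic acid) = 0.001042 x 1/1 = 0.001042 mol.
[ascorbic acid] = 0.001042 / 0.03942 L = 0.0264 M.

0.0264 M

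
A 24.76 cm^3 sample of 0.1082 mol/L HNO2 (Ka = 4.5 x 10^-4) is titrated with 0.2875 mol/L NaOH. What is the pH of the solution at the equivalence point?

8.12

n(HNO2) = 0.1082 x 0.02476 = 0.002679 mol; V(NaOH) at equivalence = 0.002679/0.2875 = 0.009318 L.
At equivalence all the acid is converted to NO2-; total volume = 0.02476 + 0.009318 = 0.03408 L, so [NO2-] = 0.002679/0.03408 = 0.07861 M.
Kb = Kw/Ka = 1.0e-14 / 4.5 x 10^-4 = 2.22e-11.
[OH^-] = sqrt(Kb x [NO2-]) = sqrt(2.22e-11 x 0.07861) = 1.32e-6 M.
pOH = 5.88, so pH = 14.00 - 5.88 = 8.12.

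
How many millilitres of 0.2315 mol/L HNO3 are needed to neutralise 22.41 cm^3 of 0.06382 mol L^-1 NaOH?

6.18 mL

n(NaOH) = 0.06382 mol/L x 0.02241 L = 0.001430 mol.
At equivalence n(HNO3) = n(NaOH) = 0.001430 mol.
V(HNO3) = 0.001430 / 0.2315 = 0.006178 L = 6.18 mL.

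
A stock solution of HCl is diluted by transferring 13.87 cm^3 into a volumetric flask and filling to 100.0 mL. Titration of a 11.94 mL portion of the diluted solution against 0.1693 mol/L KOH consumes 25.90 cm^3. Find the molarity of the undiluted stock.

2.65 M

n(KOH) = 0.1693 x 0.02590 = 0.004385 mol.
n(HCl) in the aliquot = 0.004385 mol.
[diluted HCl] = 0.004385 / 0.01194 = 0.3672 M.
Dilution factor = 100.0/13.87 = 7.210, so [stock] = 0.3672 x 7.210 = 2.65 M.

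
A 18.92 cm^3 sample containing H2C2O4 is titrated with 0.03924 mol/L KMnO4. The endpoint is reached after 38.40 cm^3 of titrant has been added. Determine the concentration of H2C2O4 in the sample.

n(KMnO4) = 0.03924 x 0.03840 = 0.001507 mol.
From the balanced equation, 2 mol KMnO4 reacts with 5 mol H2C2O4, so n(H2C2O4) = 0.001507 x 5/2 = 0.003767 mol.
[H2C2O4] = 0.003767 / 0.01892 L = 0.199 M.

0.199 M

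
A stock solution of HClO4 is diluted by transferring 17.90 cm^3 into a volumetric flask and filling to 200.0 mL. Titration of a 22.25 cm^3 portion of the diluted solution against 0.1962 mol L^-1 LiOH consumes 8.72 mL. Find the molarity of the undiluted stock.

n(LiOH) = 0.1962 x 0.008720 = 0.001711 mol.
n(HClO4) in the aliquot = 0.001711 mol.
[diluted HClO4] = 0.001711 / 0.02225 = 0.07689 M.
Dilution factor = 200.0/17.90 = 11.17, so [stock] = 0.07689 x 11.17 = 0.859 M.

0.859 M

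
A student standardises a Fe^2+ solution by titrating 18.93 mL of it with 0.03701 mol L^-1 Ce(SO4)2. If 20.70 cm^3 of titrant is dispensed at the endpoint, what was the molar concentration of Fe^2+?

n(Ce(SO4)2) = 0.03701 x 0.02070 = 0.0007661 mol.
From the balanced equation, 1 mol Ce(SO4)2 reacts with 1 mol Fe^2+, so n(Fe^2+) = 0.0007661 x 1/1 = 0.0007661 mol.
[Fe^2+] = 0.0007661 / 0.01893 L = 0.0405 M.

0.0405 M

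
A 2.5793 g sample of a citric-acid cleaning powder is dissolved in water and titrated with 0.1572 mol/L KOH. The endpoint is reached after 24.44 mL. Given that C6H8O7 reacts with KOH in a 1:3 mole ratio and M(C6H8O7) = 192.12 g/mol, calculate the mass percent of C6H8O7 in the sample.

9.54%

n(KOH) = 0.1572 x 0.02444 = 0.003842 mol.
n(C6H8O7) = 0.003842 / 3 = 0.001281 mol.
mass of C6H8O7 = 0.001281 x 192.12 = 0.2460 g.
% purity = 0.2460 / 2.5793 x 100 = 9.54%.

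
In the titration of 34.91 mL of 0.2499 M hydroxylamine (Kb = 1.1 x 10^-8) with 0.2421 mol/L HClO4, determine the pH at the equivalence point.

3.48

n(NH2OH) = 0.2499 x 0.03491 = 0.008724 mol; V(HClO4) at equivalence = 0.008724/0.2421 = 0.03603 L.
At equivalence the base is fully converted to NH3OH+; total volume = 0.07094 L, so [NH3OH+] = 0.008724/0.07094 = 0.1230 M.
Ka(NH3OH+) = Kw/Kb = 1.0e-14 / 1.1 x 10^-8 = 9.09e-7.
[H^+] = sqrt(Ka x [NH3OH+]) = sqrt(9.09e-7 x 0.1230) = 0.000334 M.
pH = -log(0.000334) = 3.48.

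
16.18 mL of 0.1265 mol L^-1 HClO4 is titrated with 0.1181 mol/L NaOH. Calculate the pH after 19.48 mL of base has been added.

n(acid) = 0.1265 x 0.01618 = 0.002047 mol; n(NaOH) added = 0.1181 x 0.01948 = 0.002301 mol.
Base is in excess by 0.002301 - 0.002047 = 0.0002538 mol in a total volume of 0.03566 L.
[OH^-] = 0.0002538/0.03566 = 0.007118 M, so pOH = 2.15 and pH = 14.00 - 2.15 = 11.85.

11.85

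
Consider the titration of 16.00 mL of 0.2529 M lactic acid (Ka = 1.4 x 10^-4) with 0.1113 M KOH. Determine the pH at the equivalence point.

8.37

n(HC3H5O3) = 0.2529 x 0.01600 = 0.004046 mol; V(KOH) at equivalence = 0.004046/0.1113 = 0.03636 L.
At equivalence all the acid is converted to C3H5O3-; total volume = 0.01600 + 0.03636 = 0.05236 L, so [C3H5O3-] = 0.004046/0.05236 = 0.07729 M.
Kb = Kw/Ka = 1.0e-14 / 1.4 x 10^-4 = 7.14e-11.
[OH^-] = sqrt(Kb x [C3H5O3-]) = sqrt(7.14e-11 x 0.07729) = 2.35e-6 M.
pOH = 5.63, so pH = 14.00 - 5.63 = 8.37.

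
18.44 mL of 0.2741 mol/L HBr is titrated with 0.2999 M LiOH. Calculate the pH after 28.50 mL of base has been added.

n(acid) = 0.2741 x 0.01844 = 0.005054 mol; n(LiOH) added = 0.2999 x 0.02850 = 0.008547 mol.
Base is in excess by 0.008547 - 0.005054 = 0.003493 mol in a total volume of 0.04694 L.
[OH^-] = 0.003493/0.04694 = 0.07441 M, so pOH = 1.13 and pH = 14.00 - 1.13 = 12.87.

12.87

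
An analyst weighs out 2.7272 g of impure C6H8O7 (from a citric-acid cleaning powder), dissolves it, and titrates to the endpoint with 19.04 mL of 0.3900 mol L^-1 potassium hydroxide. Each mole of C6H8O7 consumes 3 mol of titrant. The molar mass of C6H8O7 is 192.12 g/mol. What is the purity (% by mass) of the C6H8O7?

17.4%

n(KOH) = 0.3900 x 0.01904 = 0.007426 mol.
n(C6H8O7) = 0.007426 / 3 = 0.002475 mol.
mass of C6H8O7 = 0.002475 x 192.12 = 0.4755 g.
% purity = 0.4755 / 2.7272 x 100 = 17.4%.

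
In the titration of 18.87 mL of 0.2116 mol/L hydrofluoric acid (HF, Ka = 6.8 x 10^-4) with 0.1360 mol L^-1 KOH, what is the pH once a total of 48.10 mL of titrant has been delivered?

12.58

n(acid) = 0.2116 x 0.01887 = 0.003993 mol; n(KOH) added = 0.1360 x 0.04810 = 0.006542 mol.
Base is in excess by 0.006542 - 0.003993 = 0.002549 mol in a total volume of 0.06697 L.
[OH^-] = 0.002549/0.06697 = 0.03806 M, so pOH = 1.42 and pH = 14.00 - 1.42 = 12.58.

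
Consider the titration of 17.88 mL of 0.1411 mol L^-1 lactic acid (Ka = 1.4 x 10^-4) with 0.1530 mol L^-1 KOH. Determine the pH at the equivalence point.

8.36

n(HC3H5O3) = 0.1411 x 0.01788 = 0.002523 mol; V(KOH) at equivalence = 0.002523/0.1530 = 0.01649 L.
At equivalence all the acid is converted to C3H5O3-; total volume = 0.01788 + 0.01649 = 0.03437 L, so [C3H5O3-] = 0.002523/0.03437 = 0.07340 M.
Kb = Kw/Ka = 1.0e-14 / 1.4 x 10^-4 = 7.14e-11.
[OH^-] = sqrt(Kb x [C3H5O3-]) = sqrt(7.14e-11 x 0.07340) = 2.29e-6 M.
pOH = 5.64, so pH = 14.00 - 5.64 = 8.36.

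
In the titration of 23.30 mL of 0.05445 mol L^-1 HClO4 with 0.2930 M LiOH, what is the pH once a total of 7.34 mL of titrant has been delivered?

n(acid) = 0.05445 x 0.02330 = 0.001269 mol; n(LiOH) added = 0.2930 x 0.007340 = 0.002151 mol.
Base is in excess by 0.002151 - 0.001269 = 0.0008819 mol in a total volume of 0.03064 L.
[OH^-] = 0.0008819/0.03064 = 0.02878 M, so pOH = 1.54 and pH = 14.00 - 1.54 = 12.46.

12.46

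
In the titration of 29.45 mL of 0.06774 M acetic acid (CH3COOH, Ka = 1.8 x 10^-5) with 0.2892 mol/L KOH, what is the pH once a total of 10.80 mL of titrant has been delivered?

12.45

n(acid) = 0.06774 x 0.02945 = 0.001995 mol; n(KOH) added = 0.2892 x 0.01080 = 0.003123 mol.
Base is in excess by 0.003123 - 0.001995 = 0.001128 mol in a total volume of 0.04025 L.
[OH^-] = 0.001128/0.04025 = 0.02804 M, so pOH = 1.55 and pH = 14.00 - 1.55 = 12.45.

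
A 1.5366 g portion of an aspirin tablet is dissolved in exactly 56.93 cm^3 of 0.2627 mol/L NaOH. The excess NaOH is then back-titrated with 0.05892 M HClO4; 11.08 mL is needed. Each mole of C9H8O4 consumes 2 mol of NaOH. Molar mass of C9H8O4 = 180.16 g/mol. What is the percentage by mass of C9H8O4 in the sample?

Total n(NaOH) added = 0.2627 x 0.05693 = 0.01496 mol.
n(HClO4) used = 0.05892 x 0.01108 = 0.0006528 mol, which equals the excess n(NaOH).
So n(NaOH) consumed by the sample = 0.01496 - 0.0006528 = 0.01430 mol.
n(C9H8O4) = 0.01430 / 2 = 0.007151 mol.
mass C9H8O4 = 0.007151 x 180.16 = 1.288 g, so %C9H8O4 = 1.288/1.5366 x 100 = 83.8%.

83.8%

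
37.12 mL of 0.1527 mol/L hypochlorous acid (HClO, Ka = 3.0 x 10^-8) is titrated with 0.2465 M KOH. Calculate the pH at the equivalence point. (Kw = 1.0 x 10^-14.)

n(HClO) = 0.1527 x 0.03712 = 0.005668 mol; V(KOH) at equivalence = 0.005668/0.2465 = 0.02299 L.
At equivalence all the acid is converted to ClO-; total volume = 0.03712 + 0.02299 = 0.06011 L, so [ClO-] = 0.005668/0.06011 = 0.09429 M.
Kb = Kw/Ka = 1.0e-14 / 3.0 x 10^-8 = 3.33e-7.
[OH^-] = sqrt(Kb x [ClO-]) = sqrt(3.33e-7 x 0.09429) = 0.000177 M.
pOH = 3.75, so pH = 14.00 - 3.75 = 10.25.

10.25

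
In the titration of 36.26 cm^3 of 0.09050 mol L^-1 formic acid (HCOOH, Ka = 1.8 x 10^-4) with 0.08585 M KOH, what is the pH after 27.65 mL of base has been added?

4.16

Initial n(HCOOH) = 0.09050 x 0.03626 = 0.003282 mol.
n(KOH) added = 0.08585 x 0.02765 = 0.002374 mol, converting that many moles of HCOOH to HCOO-.
Remaining n(HCOOH) = 0.0009078 mol; n(HCOO-) = 0.002374 mol.
By Henderson-Hasselbalch, pH = pKa + log([A^-]/[HA]) = 3.74 + log(0.002374/0.0009078) = 3.74 + (+0.42) = 4.16.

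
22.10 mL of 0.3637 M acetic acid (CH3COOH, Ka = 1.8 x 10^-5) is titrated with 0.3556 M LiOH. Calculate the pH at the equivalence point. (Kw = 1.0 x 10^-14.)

n(CH3COOH) = 0.3637 x 0.02210 = 0.008038 mol; V(LiOH) at equivalence = 0.008038/0.3556 = 0.02260 L.
At equivalence all the acid is converted to CH3COO-; total volume = 0.02210 + 0.02260 = 0.04470 L, so [CH3COO-] = 0.008038/0.04470 = 0.1798 M.
Kb = Kw/Ka = 1.0e-14 / 1.8 x 10^-5 = 5.56e-10.
[OH^-] = sqrt(Kb x [CH3COO-]) = sqrt(5.56e-10 x 0.1798) = 9.99e-6 M.
pOH = 5.00, so pH = 14.00 - 5.00 = 9.00.

9.00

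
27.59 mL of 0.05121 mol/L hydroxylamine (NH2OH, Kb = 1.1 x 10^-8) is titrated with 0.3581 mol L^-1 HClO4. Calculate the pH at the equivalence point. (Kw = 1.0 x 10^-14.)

n(NH2OH) = 0.05121 x 0.02759 = 0.001413 mol; V(HClO4) at equivalence = 0.001413/0.3581 = 0.003946 L.
At equivalence the base is fully converted to NH3OH+; total volume = 0.03154 L, so [NH3OH+] = 0.001413/0.03154 = 0.04480 M.
Ka(NH3OH+) = Kw/Kb = 1.0e-14 / 1.1 x 10^-8 = 9.09e-7.
[H^+] = sqrt(Ka x [NH3OH+]) = sqrt(9.09e-7 x 0.04480) = 0.000202 M.
pH = -log(0.000202) = 3.70.

3.70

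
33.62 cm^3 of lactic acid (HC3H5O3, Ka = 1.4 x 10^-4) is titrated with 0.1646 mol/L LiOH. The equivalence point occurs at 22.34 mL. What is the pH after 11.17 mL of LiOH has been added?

11.17 mL is exactly half the equivalence volume (22.34/2), i.e. the half-equivalence point.
There, n(HA) = n(A^-), so pH = pKa = -log(1.4 x 10^-4) = 3.85.

3.85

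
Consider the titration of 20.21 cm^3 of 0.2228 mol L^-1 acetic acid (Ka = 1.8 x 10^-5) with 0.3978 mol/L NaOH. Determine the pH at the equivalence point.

8.95

n(CH3COOH) = 0.2228 x 0.02021 = 0.004503 mol; V(NaOH) at equivalence = 0.004503/0.3978 = 0.01132 L.
At equivalence all the acid is converted to CH3COO-; total volume = 0.02021 + 0.01132 = 0.03153 L, so [CH3COO-] = 0.004503/0.03153 = 0.1428 M.
Kb = Kw/Ka = 1.0e-14 / 1.8 x 10^-5 = 5.56e-10.
[OH^-] = sqrt(Kb x [CH3COO-]) = sqrt(5.56e-10 x 0.1428) = 8.91e-6 M.
pOH = 5.05, so pH = 14.00 - 5.05 = 8.95.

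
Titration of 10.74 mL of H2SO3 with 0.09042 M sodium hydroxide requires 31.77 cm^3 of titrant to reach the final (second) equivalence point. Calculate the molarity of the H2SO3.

n(NaOH) = 0.09042 x 0.03177 = 0.002873 mol.
At the final (second) equivalence point, 2 mol OH^- react per mol H2SO3, so n(H2SO3) = 0.002873 / 2 = 0.001436 mol.
[H2SO3] = 0.001436 / 0.01074 L = 0.134 M.

0.134 M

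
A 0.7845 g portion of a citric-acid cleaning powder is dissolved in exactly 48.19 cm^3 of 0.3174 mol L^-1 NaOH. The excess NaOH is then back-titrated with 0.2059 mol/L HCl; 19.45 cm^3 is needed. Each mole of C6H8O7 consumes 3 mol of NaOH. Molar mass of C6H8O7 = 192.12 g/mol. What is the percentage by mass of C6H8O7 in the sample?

Total n(NaOH) added = 0.3174 x 0.04819 = 0.01530 mol.
n(HCl) used = 0.2059 x 0.01945 = 0.004005 mol, which equals the excess n(NaOH).
So n(NaOH) consumed by the sample = 0.01530 - 0.004005 = 0.01129 mol.
n(C6H8O7) = 0.01129 / 3 = 0.003764 mol.
mass C6H8O7 = 0.003764 x 192.12 = 0.7231 g, so %C6H8O7 = 0.7231/0.7845 x 100 = 92.2%.

92.2%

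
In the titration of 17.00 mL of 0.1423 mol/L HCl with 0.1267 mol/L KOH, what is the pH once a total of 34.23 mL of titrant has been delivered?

12.57

n(acid) = 0.1423 x 0.01700 = 0.002419 mol; n(KOH) added = 0.1267 x 0.03423 = 0.004337 mol.
Base is in excess by 0.004337 - 0.002419 = 0.001918 mol in a total volume of 0.05123 L.
[OH^-] = 0.001918/0.05123 = 0.03744 M, so pOH = 1.43 and pH = 14.00 - 1.43 = 12.57.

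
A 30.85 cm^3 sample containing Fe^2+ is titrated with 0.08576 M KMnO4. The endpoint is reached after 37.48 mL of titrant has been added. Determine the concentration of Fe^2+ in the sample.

n(KMnO4) = 0.08576 x 0.03748 = 0.003214 mol.
From the balanced equation, 1 mol KMnO4 reacts with 5 mol Fe^2+, so n(Fe^2+) = 0.003214 x 5/1 = 0.01607 mol.
[Fe^2+] = 0.01607 / 0.03085 L = 0.521 M.

0.521 M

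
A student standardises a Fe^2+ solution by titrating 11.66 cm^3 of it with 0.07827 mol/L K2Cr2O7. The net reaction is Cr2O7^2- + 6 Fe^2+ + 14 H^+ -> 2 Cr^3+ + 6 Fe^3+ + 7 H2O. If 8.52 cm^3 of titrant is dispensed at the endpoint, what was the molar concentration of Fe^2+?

n(K2Cr2O7) = 0.07827 x 0.008520 = 0.0006669 mol.
From the balanced equation, 1 mol K2Cr2O7 reacts with 6 mol Fe^2+, so n(Fe^2+) = 0.0006669 x 6/1 = 0.004001 mol.
[Fe^2+] = 0.004001 / 0.01166 L = 0.343 M.

0.343 M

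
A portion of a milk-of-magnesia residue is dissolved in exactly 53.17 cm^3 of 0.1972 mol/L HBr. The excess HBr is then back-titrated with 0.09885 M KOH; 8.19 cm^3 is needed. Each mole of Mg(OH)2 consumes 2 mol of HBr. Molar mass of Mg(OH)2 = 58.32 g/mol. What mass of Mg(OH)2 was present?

0.282 g

Total n(HBr) added = 0.1972 x 0.05317 = 0.01049 mol.
n(KOH) used = 0.09885 x 0.008190 = 0.0008096 mol, which equals the excess n(HBr).
So n(HBr) consumed by the sample = 0.01049 - 0.0008096 = 0.009676 mol.
n(Mg(OH)2) = 0.009676 / 2 = 0.004838 mol.
mass = 0.004838 mol x 58.32 g/mol = 0.282 g.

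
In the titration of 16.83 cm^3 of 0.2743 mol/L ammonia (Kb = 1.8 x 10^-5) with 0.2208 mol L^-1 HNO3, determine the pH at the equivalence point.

5.08

n(NH3) = 0.2743 x 0.01683 = 0.004616 mol; V(HNO3) at equivalence = 0.004616/0.2208 = 0.02091 L.
At equivalence the base is fully converted to NH4+; total volume = 0.03774 L, so [NH4+] = 0.004616/0.03774 = 0.1223 M.
Ka(NH4+) = Kw/Kb = 1.0e-14 / 1.8 x 10^-5 = 5.56e-10.
[H^+] = sqrt(Ka x [NH4+]) = sqrt(5.56e-10 x 0.1223) = 8.24e-6 M.
pH = -log(8.24e-6) = 5.08.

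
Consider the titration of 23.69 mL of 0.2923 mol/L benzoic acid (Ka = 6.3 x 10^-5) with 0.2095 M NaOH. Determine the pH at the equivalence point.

8.64

n(C6H5COOH) = 0.2923 x 0.02369 = 0.006925 mol; V(NaOH) at equivalence = 0.006925/0.2095 = 0.03305 L.
At equivalence all the acid is converted to C6H5COO-; total volume = 0.02369 + 0.03305 = 0.05674 L, so [C6H5COO-] = 0.006925/0.05674 = 0.1220 M.
Kb = Kw/Ka = 1.0e-14 / 6.3 x 10^-5 = 1.59e-10.
[OH^-] = sqrt(Kb x [C6H5COO-]) = sqrt(1.59e-10 x 0.1220) = 4.40e-6 M.
pOH = 5.36, so pH = 14.00 - 5.36 = 8.64.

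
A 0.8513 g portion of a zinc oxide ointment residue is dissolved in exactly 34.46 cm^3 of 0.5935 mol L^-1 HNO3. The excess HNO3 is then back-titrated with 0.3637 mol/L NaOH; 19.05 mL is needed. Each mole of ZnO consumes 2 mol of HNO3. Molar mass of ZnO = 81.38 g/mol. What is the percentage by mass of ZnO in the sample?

Total n(HNO3) added = 0.5935 x 0.03446 = 0.02045 mol.
n(NaOH) used = 0.3637 x 0.01905 = 0.006928 mol, which equals the excess n(HNO3).
So n(HNO3) consumed by the sample = 0.02045 - 0.006928 = 0.01352 mol.
n(ZnO) = 0.01352 / 2 = 0.006762 mol.
mass ZnO = 0.006762 x 81.38 = 0.5503 g, so %ZnO = 0.5503/0.8513 x 100 = 64.6%.

64.6%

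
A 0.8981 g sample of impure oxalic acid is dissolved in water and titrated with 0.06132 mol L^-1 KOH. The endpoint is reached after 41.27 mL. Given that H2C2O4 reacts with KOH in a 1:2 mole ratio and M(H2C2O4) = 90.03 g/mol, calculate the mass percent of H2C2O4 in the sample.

12.7%

n(KOH) = 0.06132 x 0.04127 = 0.002531 mol.
n(H2C2O4) = 0.002531 / 2 = 0.001265 mol.
mass of H2C2O4 = 0.001265 x 90.03 = 0.1139 g.
% purity = 0.1139 / 0.8981 x 100 = 12.7%.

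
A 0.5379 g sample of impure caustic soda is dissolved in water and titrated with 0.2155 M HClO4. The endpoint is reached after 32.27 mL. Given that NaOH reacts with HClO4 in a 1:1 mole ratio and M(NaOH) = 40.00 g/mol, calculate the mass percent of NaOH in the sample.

n(HClO4) = 0.2155 x 0.03227 = 0.006954 mol.
n(NaOH) = 0.006954 / 1 = 0.006954 mol.
mass of NaOH = 0.006954 x 40.00 = 0.2782 g.
% purity = 0.2782 / 0.5379 x 100 = 51.7%.

51.7%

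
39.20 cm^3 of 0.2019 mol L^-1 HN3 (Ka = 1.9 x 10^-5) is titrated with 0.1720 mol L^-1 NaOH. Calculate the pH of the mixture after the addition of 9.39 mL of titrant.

Initial n(HN3) = 0.2019 x 0.03920 = 0.007914 mol.
n(NaOH) added = 0.1720 x 0.009390 = 0.001615 mol, converting that many moles of HN3 to N3-.
Remaining n(HN3) = 0.006299 mol; n(N3-) = 0.001615 mol.
By Henderson-Hasselbalch, pH = pKa + log([A^-]/[HA]) = 4.72 + log(0.001615/0.006299) = 4.72 + (-0.59) = 4.13.

4.13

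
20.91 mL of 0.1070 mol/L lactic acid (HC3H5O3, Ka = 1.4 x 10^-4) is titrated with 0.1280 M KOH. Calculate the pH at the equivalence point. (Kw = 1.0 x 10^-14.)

8.31

n(HC3H5O3) = 0.1070 x 0.02091 = 0.002237 mol; V(KOH) at equivalence = 0.002237/0.1280 = 0.01748 L.
At equivalence all the acid is converted to C3H5O3-; total volume = 0.02091 + 0.01748 = 0.03839 L, so [C3H5O3-] = 0.002237/0.03839 = 0.05828 M.
Kb = Kw/Ka = 1.0e-14 / 1.4 x 10^-4 = 7.14e-11.
[OH^-] = sqrt(Kb x [C3H5O3-]) = sqrt(7.14e-11 x 0.05828) = 2.04e-6 M.
pOH = 5.69, so pH = 14.00 - 5.69 = 8.31.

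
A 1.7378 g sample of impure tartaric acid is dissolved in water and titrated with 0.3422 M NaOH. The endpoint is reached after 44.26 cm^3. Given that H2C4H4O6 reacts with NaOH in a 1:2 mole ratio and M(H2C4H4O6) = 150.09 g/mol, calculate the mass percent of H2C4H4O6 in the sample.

n(NaOH) = 0.3422 x 0.04426 = 0.01515 mol.
n(H2C4H4O6) = 0.01515 / 2 = 0.007573 mol.
mass of H2C4H4O6 = 0.007573 x 150.09 = 1.137 g.
% purity = 1.137 / 1.7378 x 100 = 65.4%.

65.4%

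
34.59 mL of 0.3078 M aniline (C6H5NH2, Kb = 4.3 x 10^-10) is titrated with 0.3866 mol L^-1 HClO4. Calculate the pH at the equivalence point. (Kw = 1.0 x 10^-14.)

2.70

n(C6H5NH2) = 0.3078 x 0.03459 = 0.01065 mol; V(HClO4) at equivalence = 0.01065/0.3866 = 0.02754 L.
At equivalence the base is fully converted to C6H5NH3+; total volume = 0.06213 L, so [C6H5NH3+] = 0.01065/0.06213 = 0.1714 M.
Ka(C6H5NH3+) = Kw/Kb = 1.0e-14 / 4.3 x 10^-10 = 2.33e-5.
[H^+] = sqrt(Ka x [C6H5NH3+]) = sqrt(2.33e-5 x 0.1714) = 0.00200 M.
pH = -log(0.00200) = 2.70.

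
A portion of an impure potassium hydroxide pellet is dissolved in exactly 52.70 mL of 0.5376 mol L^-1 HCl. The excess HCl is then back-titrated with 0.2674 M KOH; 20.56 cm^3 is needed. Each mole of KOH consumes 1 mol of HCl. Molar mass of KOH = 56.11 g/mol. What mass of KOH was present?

Total n(HCl) added = 0.5376 x 0.05270 = 0.02833 mol.
n(KOH) used = 0.2674 x 0.02056 = 0.005498 mol, which equals the excess n(HCl).
So n(HCl) consumed by the sample = 0.02833 - 0.005498 = 0.02283 mol.
n(KOH) = 0.02283 / 1 = 0.02283 mol.
mass = 0.02283 mol x 56.11 g/mol = 1.28 g.

1.28 g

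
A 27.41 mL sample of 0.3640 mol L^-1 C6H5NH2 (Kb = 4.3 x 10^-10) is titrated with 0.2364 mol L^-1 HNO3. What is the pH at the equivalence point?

n(C6H5NH2) = 0.3640 x 0.02741 = 0.009977 mol; V(HNO3) at equivalence = 0.009977/0.2364 = 0.04220 L.
At equivalence the base is fully converted to C6H5NH3+; total volume = 0.06961 L, so [C6H5NH3+] = 0.009977/0.06961 = 0.1433 M.
Ka(C6H5NH3+) = Kw/Kb = 1.0e-14 / 4.3 x 10^-10 = 2.33e-5.
[H^+] = sqrt(Ka x [C6H5NH3+]) = sqrt(2.33e-5 x 0.1433) = 0.00183 M.
pH = -log(0.00183) = 2.74.

2.74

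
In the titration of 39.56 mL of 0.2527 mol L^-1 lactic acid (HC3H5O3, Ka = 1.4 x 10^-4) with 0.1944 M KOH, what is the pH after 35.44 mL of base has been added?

Initial n(HC3H5O3) = 0.2527 x 0.03956 = 0.009997 mol.
n(KOH) added = 0.1944 x 0.03544 = 0.006890 mol, converting that many moles of HC3H5O3 to C3H5O3-.
Remaining n(HC3H5O3) = 0.003107 mol; n(C3H5O3-) = 0.006890 mol.
By Henderson-Hasselbalch, pH = pKa + log([A^-]/[HA]) = 3.85 + log(0.006890/0.003107) = 3.85 + (+0.35) = 4.20.

4.20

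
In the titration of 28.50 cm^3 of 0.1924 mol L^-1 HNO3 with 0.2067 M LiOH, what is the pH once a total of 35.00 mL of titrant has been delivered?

n(acid) = 0.1924 x 0.02850 = 0.005483 mol; n(LiOH) added = 0.2067 x 0.03500 = 0.007234 mol.
Base is in excess by 0.007234 - 0.005483 = 0.001751 mol in a total volume of 0.06350 L.
[OH^-] = 0.001751/0.06350 = 0.02758 M, so pOH = 1.56 and pH = 14.00 - 1.56 = 12.44.

12.44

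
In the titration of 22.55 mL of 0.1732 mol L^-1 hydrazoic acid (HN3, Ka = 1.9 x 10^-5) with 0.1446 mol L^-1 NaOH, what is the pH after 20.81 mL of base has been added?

Initial n(HN3) = 0.1732 x 0.02255 = 0.003906 mol.
n(NaOH) added = 0.1446 x 0.02081 = 0.003009 mol, converting that many moles of HN3 to N3-.
Remaining n(HN3) = 0.0008965 mol; n(N3-) = 0.003009 mol.
By Henderson-Hasselbalch, pH = pKa + log([A^-]/[HA]) = 4.72 + log(0.003009/0.0008965) = 4.72 + (+0.53) = 5.25.

5.25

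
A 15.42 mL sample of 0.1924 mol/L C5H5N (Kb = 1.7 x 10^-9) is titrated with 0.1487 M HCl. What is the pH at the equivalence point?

3.15

n(C5H5N) = 0.1924 x 0.01542 = 0.002967 mol; V(HCl) at equivalence = 0.002967/0.1487 = 0.01995 L.
At equivalence the base is fully converted to C5H5NH+; total volume = 0.03537 L, so [C5H5NH+] = 0.002967/0.03537 = 0.08388 M.
Ka(C5H5NH+) = Kw/Kb = 1.0e-14 / 1.7 x 10^-9 = 5.88e-6.
[H^+] = sqrt(Ka x [C5H5NH+]) = sqrt(5.88e-6 x 0.08388) = 0.000702 M.
pH = -log(0.000702) = 3.15.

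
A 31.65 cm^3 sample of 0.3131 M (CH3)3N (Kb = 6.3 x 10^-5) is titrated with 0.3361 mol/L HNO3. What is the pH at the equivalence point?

5.29

n((CH3)3N) = 0.3131 x 0.03165 = 0.009910 mol; V(HNO3) at equivalence = 0.009910/0.3361 = 0.02948 L.
At equivalence the base is fully converted to (CH3)3NH+; total volume = 0.06113 L, so [(CH3)3NH+] = 0.009910/0.06113 = 0.1621 M.
Ka((CH3)3NH+) = Kw/Kb = 1.0e-14 / 6.3 x 10^-5 = 1.59e-10.
[H^+] = sqrt(Ka x [(CH3)3NH+]) = sqrt(1.59e-10 x 0.1621) = 5.07e-6 M.
pH = -log(5.07e-6) = 5.29.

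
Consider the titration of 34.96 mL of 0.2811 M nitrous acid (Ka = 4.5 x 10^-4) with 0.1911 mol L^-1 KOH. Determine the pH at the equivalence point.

n(HNO2) = 0.2811 x 0.03496 = 0.009827 mol; V(KOH) at equivalence = 0.009827/0.1911 = 0.05142 L.
At equivalence all the acid is converted to NO2-; total volume = 0.03496 + 0.05142 = 0.08638 L, so [NO2-] = 0.009827/0.08638 = 0.1138 M.
Kb = Kw/Ka = 1.0e-14 / 4.5 x 10^-4 = 2.22e-11.
[OH^-] = sqrt(Kb x [NO2-]) = sqrt(2.22e-11 x 0.1138) = 1.59e-6 M.
pOH = 5.80, so pH = 14.00 - 5.80 = 8.20.

8.20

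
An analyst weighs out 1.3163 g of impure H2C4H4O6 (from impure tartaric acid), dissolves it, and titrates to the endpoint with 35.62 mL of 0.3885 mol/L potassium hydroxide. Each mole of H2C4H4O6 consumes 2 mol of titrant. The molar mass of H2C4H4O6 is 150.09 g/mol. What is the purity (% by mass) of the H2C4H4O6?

n(KOH) = 0.3885 x 0.03562 = 0.01384 mol.
n(H2C4H4O6) = 0.01384 / 2 = 0.006919 mol.
mass of H2C4H4O6 = 0.006919 x 150.09 = 1.039 g.
% purity = 1.039 / 1.3163 x 100 = 78.9%.

78.9%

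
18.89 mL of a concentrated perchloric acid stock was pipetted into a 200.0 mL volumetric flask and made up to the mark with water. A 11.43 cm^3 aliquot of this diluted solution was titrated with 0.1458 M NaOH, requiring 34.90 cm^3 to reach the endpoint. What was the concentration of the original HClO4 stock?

4.71 M

n(NaOH) = 0.1458 x 0.03490 = 0.005088 mol.
n(HClO4) in the aliquot = 0.005088 mol.
[diluted HClO4] = 0.005088 / 0.01143 = 0.4452 M.
Dilution factor = 200.0/18.89 = 10.59, so [stock] = 0.4452 x 10.59 = 4.71 M.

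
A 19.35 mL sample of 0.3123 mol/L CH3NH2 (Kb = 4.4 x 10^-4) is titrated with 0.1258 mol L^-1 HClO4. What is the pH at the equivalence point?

n(CH3NH2) = 0.3123 x 0.01935 = 0.006043 mol; V(HClO4) at equivalence = 0.006043/0.1258 = 0.04804 L.
At equivalence the base is fully converted to CH3NH3+; total volume = 0.06739 L, so [CH3NH3+] = 0.006043/0.06739 = 0.08968 M.
Ka(CH3NH3+) = Kw/Kb = 1.0e-14 / 4.4 x 10^-4 = 2.27e-11.
[H^+] = sqrt(Ka x [CH3NH3+]) = sqrt(2.27e-11 x 0.08968) = 1.43e-6 M.
pH = -log(1.43e-6) = 5.85.

5.85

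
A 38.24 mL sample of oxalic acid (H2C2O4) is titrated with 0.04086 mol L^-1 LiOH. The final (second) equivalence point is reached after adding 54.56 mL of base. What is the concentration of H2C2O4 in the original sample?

0.0291 M

n(LiOH) = 0.04086 x 0.05456 = 0.002229 mol.
At the final (second) equivalence point, 2 mol OH^- react per mol H2C2O4, so n(H2C2O4) = 0.002229 / 2 = 0.001115 mol.
[H2C2O4] = 0.001115 / 0.03824 L = 0.0291 M.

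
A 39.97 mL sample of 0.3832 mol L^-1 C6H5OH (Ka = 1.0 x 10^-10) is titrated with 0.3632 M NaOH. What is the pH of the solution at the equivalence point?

11.64

n(C6H5OH) = 0.3832 x 0.03997 = 0.01532 mol; V(NaOH) at equivalence = 0.01532/0.3632 = 0.04217 L.
At equivalence all the acid is converted to C6H5O-; total volume = 0.03997 + 0.04217 = 0.08214 L, so [C6H5O-] = 0.01532/0.08214 = 0.1865 M.
Kb = Kw/Ka = 1.0e-14 / 1.0 x 10^-10 = 0.000100.
[OH^-] = sqrt(Kb x [C6H5O-]) = sqrt(0.000100 x 0.1865) = 0.00432 M.
pOH = 2.36, so pH = 14.00 - 2.36 = 11.64.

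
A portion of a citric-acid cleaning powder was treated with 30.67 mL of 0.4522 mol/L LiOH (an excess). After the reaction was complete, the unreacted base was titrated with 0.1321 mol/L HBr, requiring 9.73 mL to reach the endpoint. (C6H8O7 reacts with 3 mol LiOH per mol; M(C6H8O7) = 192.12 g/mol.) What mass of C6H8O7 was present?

Total n(LiOH) added = 0.4522 x 0.03067 = 0.01387 mol.
n(HBr) used = 0.1321 x 0.009730 = 0.001285 mol, which equals the excess n(LiOH).
So n(LiOH) consumed by the sample = 0.01387 - 0.001285 = 0.01258 mol.
n(C6H8O7) = 0.01258 / 3 = 0.004195 mol.
mass = 0.004195 mol x 192.12 g/mol = 0.806 g.

0.806 g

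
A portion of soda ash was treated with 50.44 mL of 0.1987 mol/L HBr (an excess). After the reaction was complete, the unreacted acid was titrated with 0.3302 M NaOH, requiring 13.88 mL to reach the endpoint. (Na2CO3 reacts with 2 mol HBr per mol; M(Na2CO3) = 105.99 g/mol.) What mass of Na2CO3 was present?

Total n(HBr) added = 0.1987 x 0.05044 = 0.01002 mol.
n(NaOH) used = 0.3302 x 0.01388 = 0.004583 mol, which equals the excess n(HBr).
So n(HBr) consumed by the sample = 0.01002 - 0.004583 = 0.005439 mol.
n(Na2CO3) = 0.005439 / 2 = 0.002720 mol.
mass = 0.002720 mol x 105.99 g/mol = 0.288 g.

0.288 g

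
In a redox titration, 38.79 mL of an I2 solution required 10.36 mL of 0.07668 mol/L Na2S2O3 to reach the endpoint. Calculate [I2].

n(Na2S2O3) = 0.07668 x 0.01036 = 0.0007944 mol.
From the balanced equation, 2 mol Na2S2O3 reacts with 1 mol I2, so n(I2) = 0.0007944 x 1/2 = 0.0003972 mol.
[I2] = 0.0003972 / 0.03879 L = 0.0102 M.

0.0102 M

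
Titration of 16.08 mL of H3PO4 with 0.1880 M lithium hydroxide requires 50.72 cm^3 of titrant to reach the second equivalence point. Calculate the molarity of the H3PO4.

n(LiOH) = 0.1880 x 0.05072 = 0.009535 mol.
At the second equivalence point, 2 mol OH^- react per mol H3PO4, so n(H3PO4) = 0.009535 / 2 = 0.004768 mol.
[H3PO4] = 0.004768 / 0.01608 L = 0.296 M.

0.296 M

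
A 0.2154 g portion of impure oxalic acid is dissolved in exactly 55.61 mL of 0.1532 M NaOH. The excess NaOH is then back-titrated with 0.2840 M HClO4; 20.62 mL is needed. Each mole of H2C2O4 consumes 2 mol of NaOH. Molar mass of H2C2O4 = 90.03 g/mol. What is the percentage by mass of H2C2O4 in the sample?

55.7%

Total n(NaOH) added = 0.1532 x 0.05561 = 0.008519 mol.
n(HClO4) used = 0.2840 x 0.02062 = 0.005856 mol, which equals the excess n(NaOH).
So n(NaOH) consumed by the sample = 0.008519 - 0.005856 = 0.002663 mol.
n(H2C2O4) = 0.002663 / 2 = 0.001332 mol.
mass H2C2O4 = 0.001332 x 90.03 = 0.1199 g, so %H2C2O4 = 0.1199/0.2154 x 100 = 55.7%.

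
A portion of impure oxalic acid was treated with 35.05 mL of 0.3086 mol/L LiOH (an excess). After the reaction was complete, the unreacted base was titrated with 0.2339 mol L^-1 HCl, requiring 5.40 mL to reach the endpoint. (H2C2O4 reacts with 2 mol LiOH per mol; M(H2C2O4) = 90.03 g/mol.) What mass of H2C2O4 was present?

Total n(LiOH) added = 0.3086 x 0.03505 = 0.01082 mol.
n(HCl) used = 0.2339 x 0.005400 = 0.001263 mol, which equals the excess n(LiOH).
So n(LiOH) consumed by the sample = 0.01082 - 0.001263 = 0.009553 mol.
n(H2C2O4) = 0.009553 / 2 = 0.004777 mol.
mass = 0.004777 mol x 90.03 g/mol = 0.430 g.

0.430 g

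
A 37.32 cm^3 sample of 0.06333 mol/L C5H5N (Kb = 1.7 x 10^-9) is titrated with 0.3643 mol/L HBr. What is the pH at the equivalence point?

n(C5H5N) = 0.06333 x 0.03732 = 0.002363 mol; V(HBr) at equivalence = 0.002363/0.3643 = 0.006488 L.
At equivalence the base is fully converted to C5H5NH+; total volume = 0.04381 L, so [C5H5NH+] = 0.002363/0.04381 = 0.05395 M.
Ka(C5H5NH+) = Kw/Kb = 1.0e-14 / 1.7 x 10^-9 = 5.88e-6.
[H^+] = sqrt(Ka x [C5H5NH+]) = sqrt(5.88e-6 x 0.05395) = 0.000563 M.
pH = -log(0.000563) = 3.25.

3.25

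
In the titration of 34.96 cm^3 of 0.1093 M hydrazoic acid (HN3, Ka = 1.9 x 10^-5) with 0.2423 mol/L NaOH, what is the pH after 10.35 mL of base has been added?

5.00

Initial n(HN3) = 0.1093 x 0.03496 = 0.003821 mol.
n(NaOH) added = 0.2423 x 0.01035 = 0.002508 mol, converting that many moles of HN3 to N3-.
Remaining n(HN3) = 0.001313 mol; n(N3-) = 0.002508 mol.
By Henderson-Hasselbalch, pH = pKa + log([A^-]/[HA]) = 4.72 + log(0.002508/0.001313) = 4.72 + (+0.28) = 5.00.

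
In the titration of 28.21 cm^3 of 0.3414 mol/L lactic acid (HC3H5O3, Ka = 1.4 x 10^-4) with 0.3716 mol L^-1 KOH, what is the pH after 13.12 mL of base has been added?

3.86

Initial n(HC3H5O3) = 0.3414 x 0.02821 = 0.009631 mol.
n(KOH) added = 0.3716 x 0.01312 = 0.004875 mol, converting that many moles of HC3H5O3 to C3H5O3-.
Remaining n(HC3H5O3) = 0.004756 mol; n(C3H5O3-) = 0.004875 mol.
By Henderson-Hasselbalch, pH = pKa + log([A^-]/[HA]) = 3.85 + log(0.004875/0.004756) = 3.85 + (+0.01) = 3.86.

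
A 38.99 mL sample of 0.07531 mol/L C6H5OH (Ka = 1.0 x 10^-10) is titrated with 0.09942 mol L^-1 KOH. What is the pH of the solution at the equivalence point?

11.32

n(C6H5OH) = 0.07531 x 0.03899 = 0.002936 mol; V(KOH) at equivalence = 0.002936/0.09942 = 0.02953 L.
At equivalence all the acid is converted to C6H5O-; total volume = 0.03899 + 0.02953 = 0.06852 L, so [C6H5O-] = 0.002936/0.06852 = 0.04285 M.
Kb = Kw/Ka = 1.0e-14 / 1.0 x 10^-10 = 0.000100.
[OH^-] = sqrt(Kb x [C6H5O-]) = sqrt(0.000100 x 0.04285) = 0.00207 M.
pOH = 2.68, so pH = 14.00 - 2.68 = 11.32.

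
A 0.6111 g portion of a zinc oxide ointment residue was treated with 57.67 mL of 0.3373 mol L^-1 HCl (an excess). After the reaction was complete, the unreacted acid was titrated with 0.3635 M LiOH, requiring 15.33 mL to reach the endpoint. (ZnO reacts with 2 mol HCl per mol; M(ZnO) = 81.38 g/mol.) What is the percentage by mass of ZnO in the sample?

Total n(HCl) added = 0.3373 x 0.05767 = 0.01945 mol.
n(LiOH) used = 0.3635 x 0.01533 = 0.005572 mol, which equals the excess n(HCl).
So n(HCl) consumed by the sample = 0.01945 - 0.005572 = 0.01388 mol.
n(ZnO) = 0.01388 / 2 = 0.006940 mol.
mass ZnO = 0.006940 x 81.38 = 0.5648 g, so %ZnO = 0.5648/0.6111 x 100 = 92.4%.

92.4%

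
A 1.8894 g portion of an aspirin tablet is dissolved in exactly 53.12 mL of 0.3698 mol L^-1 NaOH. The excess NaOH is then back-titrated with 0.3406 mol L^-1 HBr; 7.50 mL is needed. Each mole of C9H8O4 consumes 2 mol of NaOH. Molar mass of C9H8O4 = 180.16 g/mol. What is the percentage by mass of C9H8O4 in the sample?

Total n(NaOH) added = 0.3698 x 0.05312 = 0.01964 mol.
n(HBr) used = 0.3406 x 0.007500 = 0.002554 mol, which equals the excess n(NaOH).
So n(NaOH) consumed by the sample = 0.01964 - 0.002554 = 0.01709 mol.
n(C9H8O4) = 0.01709 / 2 = 0.008545 mol.
mass C9H8O4 = 0.008545 x 180.16 = 1.539 g, so %C9H8O4 = 1.539/1.8894 x 100 = 81.5%.

81.5%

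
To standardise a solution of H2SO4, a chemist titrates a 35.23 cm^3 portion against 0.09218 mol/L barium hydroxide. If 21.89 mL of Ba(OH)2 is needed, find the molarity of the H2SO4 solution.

0.0573 M

n(Ba(OH)2) delivered = 0.09218 x 0.02189 = 0.002018 mol.
For a 1:1 reaction, n(H2SO4) = 0.002018 mol.
[H2SO4] = 0.002018 mol / 0.03523 L = 0.0573 M.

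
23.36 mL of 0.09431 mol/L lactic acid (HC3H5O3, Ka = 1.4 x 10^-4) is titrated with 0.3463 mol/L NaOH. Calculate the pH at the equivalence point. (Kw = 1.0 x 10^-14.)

8.36

n(HC3H5O3) = 0.09431 x 0.02336 = 0.002203 mol; V(NaOH) at equivalence = 0.002203/0.3463 = 0.006362 L.
At equivalence all the acid is converted to C3H5O3-; total volume = 0.02336 + 0.006362 = 0.02972 L, so [C3H5O3-] = 0.002203/0.02972 = 0.07412 M.
Kb = Kw/Ka = 1.0e-14 / 1.4 x 10^-4 = 7.14e-11.
[OH^-] = sqrt(Kb x [C3H5O3-]) = sqrt(7.14e-11 x 0.07412) = 2.30e-6 M.
pOH = 5.64, so pH = 14.00 - 5.64 = 8.36.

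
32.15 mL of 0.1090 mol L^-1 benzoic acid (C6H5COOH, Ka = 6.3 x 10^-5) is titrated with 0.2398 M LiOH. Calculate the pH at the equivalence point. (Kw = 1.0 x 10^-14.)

8.54

n(C6H5COOH) = 0.1090 x 0.03215 = 0.003504 mol; V(LiOH) at equivalence = 0.003504/0.2398 = 0.01461 L.
At equivalence all the acid is converted to C6H5COO-; total volume = 0.03215 + 0.01461 = 0.04676 L, so [C6H5COO-] = 0.003504/0.04676 = 0.07494 M.
Kb = Kw/Ka = 1.0e-14 / 6.3 x 10^-5 = 1.59e-10.
[OH^-] = sqrt(Kb x [C6H5COO-]) = sqrt(1.59e-10 x 0.07494) = 3.45e-6 M.
pOH = 5.46, so pH = 14.00 - 5.46 = 8.54.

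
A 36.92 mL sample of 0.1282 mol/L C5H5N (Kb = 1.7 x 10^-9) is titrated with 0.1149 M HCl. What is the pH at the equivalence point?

n(C5H5N) = 0.1282 x 0.03692 = 0.004733 mol; V(HCl) at equivalence = 0.004733/0.1149 = 0.04119 L.
At equivalence the base is fully converted to C5H5NH+; total volume = 0.07811 L, so [C5H5NH+] = 0.004733/0.07811 = 0.06059 M.
Ka(C5H5NH+) = Kw/Kb = 1.0e-14 / 1.7 x 10^-9 = 5.88e-6.
[H^+] = sqrt(Ka x [C5H5NH+]) = sqrt(5.88e-6 x 0.06059) = 0.000597 M.
pH = -log(0.000597) = 3.22.

3.22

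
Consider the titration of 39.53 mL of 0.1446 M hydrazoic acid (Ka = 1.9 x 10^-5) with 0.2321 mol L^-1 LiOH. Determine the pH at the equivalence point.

n(HN3) = 0.1446 x 0.03953 = 0.005716 mol; V(LiOH) at equivalence = 0.005716/0.2321 = 0.02463 L.
At equivalence all the acid is converted to N3-; total volume = 0.03953 + 0.02463 = 0.06416 L, so [N3-] = 0.005716/0.06416 = 0.08909 M.
Kb = Kw/Ka = 1.0e-14 / 1.9 x 10^-5 = 5.26e-10.
[OH^-] = sqrt(Kb x [N3-]) = sqrt(5.26e-10 x 0.08909) = 6.85e-6 M.
pOH = 5.16, so pH = 14.00 - 5.16 = 8.84.

8.84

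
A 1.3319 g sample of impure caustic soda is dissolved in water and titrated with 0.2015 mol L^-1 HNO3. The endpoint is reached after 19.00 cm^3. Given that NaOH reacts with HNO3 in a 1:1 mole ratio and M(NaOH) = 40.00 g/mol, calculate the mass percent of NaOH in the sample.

n(HNO3) = 0.2015 x 0.01900 = 0.003828 mol.
n(NaOH) = 0.003828 / 1 = 0.003828 mol.
mass of NaOH = 0.003828 x 40.00 = 0.1531 g.
% purity = 0.1531 / 1.3319 x 100 = 11.5%.

11.5%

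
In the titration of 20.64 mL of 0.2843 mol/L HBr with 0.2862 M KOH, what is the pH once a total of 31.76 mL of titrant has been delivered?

n(acid) = 0.2843 x 0.02064 = 0.005868 mol; n(KOH) added = 0.2862 x 0.03176 = 0.009090 mol.
Base is in excess by 0.009090 - 0.005868 = 0.003222 mol in a total volume of 0.05240 L.
[OH^-] = 0.003222/0.05240 = 0.06148 M, so pOH = 1.21 and pH = 14.00 - 1.21 = 12.79.

12.79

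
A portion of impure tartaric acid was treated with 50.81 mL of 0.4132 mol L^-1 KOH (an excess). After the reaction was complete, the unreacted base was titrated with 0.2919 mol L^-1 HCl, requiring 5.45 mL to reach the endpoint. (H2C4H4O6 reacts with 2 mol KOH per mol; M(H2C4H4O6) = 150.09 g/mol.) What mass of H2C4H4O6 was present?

1.46 g

Total n(KOH) added = 0.4132 x 0.05081 = 0.02099 mol.
n(HCl) used = 0.2919 x 0.005450 = 0.001591 mol, which equals the excess n(KOH).
So n(KOH) consumed by the sample = 0.02099 - 0.001591 = 0.01940 mol.
n(H2C4H4O6) = 0.01940 / 2 = 0.009702 mol.
mass = 0.009702 mol x 150.09 g/mol = 1.46 g.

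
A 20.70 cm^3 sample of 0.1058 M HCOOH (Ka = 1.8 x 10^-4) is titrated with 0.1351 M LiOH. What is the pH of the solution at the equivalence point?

8.26

n(HCOOH) = 0.1058 x 0.02070 = 0.002190 mol; V(LiOH) at equivalence = 0.002190/0.1351 = 0.01621 L.
At equivalence all the acid is converted to HCOO-; total volume = 0.02070 + 0.01621 = 0.03691 L, so [HCOO-] = 0.002190/0.03691 = 0.05933 M.
Kb = Kw/Ka = 1.0e-14 / 1.8 x 10^-4 = 5.56e-11.
[OH^-] = sqrt(Kb x [HCOO-]) = sqrt(5.56e-11 x 0.05933) = 1.82e-6 M.
pOH = 5.74, so pH = 14.00 - 5.74 = 8.26.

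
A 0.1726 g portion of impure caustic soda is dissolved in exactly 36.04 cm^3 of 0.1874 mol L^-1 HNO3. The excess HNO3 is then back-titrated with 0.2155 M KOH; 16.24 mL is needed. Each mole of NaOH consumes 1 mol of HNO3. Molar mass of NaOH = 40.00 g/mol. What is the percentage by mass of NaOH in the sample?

Total n(HNO3) added = 0.1874 x 0.03604 = 0.006754 mol.
n(KOH) used = 0.2155 x 0.01624 = 0.003500 mol, which equals the excess n(HNO3).
So n(HNO3) consumed by the sample = 0.006754 - 0.003500 = 0.003254 mol.
n(NaOH) = 0.003254 / 1 = 0.003254 mol.
mass NaOH = 0.003254 x 40.00 = 0.1302 g, so %NaOH = 0.1302/0.1726 x 100 = 75.4%.

75.4%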